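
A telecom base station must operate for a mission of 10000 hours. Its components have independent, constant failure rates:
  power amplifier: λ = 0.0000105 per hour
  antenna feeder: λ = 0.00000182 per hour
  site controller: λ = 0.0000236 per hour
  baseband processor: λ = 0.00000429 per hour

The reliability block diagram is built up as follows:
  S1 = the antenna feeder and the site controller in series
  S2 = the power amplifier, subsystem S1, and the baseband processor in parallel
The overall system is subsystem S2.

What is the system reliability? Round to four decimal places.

0.9991

R(power amplifier) = exp(−0.0000105 × 10000) = 0.900325
R(antenna feeder) = exp(−0.00000182 × 10000) = 0.981965
R(site controller) = exp(−0.0000236 × 10000) = 0.789781
R(baseband processor) = exp(−0.00000429 × 10000) = 0.958007
Series (antenna feeder and site controller): 0.981965 × 0.789781 = 0.775537
Parallel (power amplifier, [0.775537], and baseband processor): 1 − (1 − 0.900325)(1 − 0.775537)(1 − 0.958007) = 0.9991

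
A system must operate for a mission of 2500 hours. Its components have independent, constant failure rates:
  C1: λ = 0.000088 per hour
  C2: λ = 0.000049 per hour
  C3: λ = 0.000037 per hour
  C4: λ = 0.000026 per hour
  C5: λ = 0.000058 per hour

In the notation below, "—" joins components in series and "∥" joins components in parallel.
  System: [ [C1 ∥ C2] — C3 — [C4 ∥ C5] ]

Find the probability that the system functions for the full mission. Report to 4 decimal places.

R(C1) = exp(−0.000088 × 2500) = 0.802519
R(C2) = exp(−0.000049 × 2500) = 0.884706
R(C3) = exp(−0.000037 × 2500) = 0.911649
R(C4) = exp(−0.000026 × 2500) = 0.937067
R(C5) = exp(−0.000058 × 2500) = 0.865022
Parallel (C1 and C2): 1 − (1 − 0.802519)(1 − 0.884706) = 0.977232
Parallel (C4 and C5): 1 − (1 − 0.937067)(1 − 0.865022) = 0.991505
Series ([0.977232], C3, and [0.991505]): 0.977232 × 0.911649 × 0.991505 = 0.8833

0.8833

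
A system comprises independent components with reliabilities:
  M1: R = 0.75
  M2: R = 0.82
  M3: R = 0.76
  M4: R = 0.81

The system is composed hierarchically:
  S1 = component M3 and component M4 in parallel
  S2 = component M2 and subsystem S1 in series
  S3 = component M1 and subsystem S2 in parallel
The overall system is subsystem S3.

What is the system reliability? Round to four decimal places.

Parallel (M3 and M4): 1 − (1 − 0.760000)(1 − 0.810000) = 0.954400
Series (M2 and [0.954400]): 0.820000 × 0.954400 = 0.782608
Parallel (M1 and [0.782608]): 1 − (1 − 0.750000)(1 − 0.782608) = 0.9457

0.9457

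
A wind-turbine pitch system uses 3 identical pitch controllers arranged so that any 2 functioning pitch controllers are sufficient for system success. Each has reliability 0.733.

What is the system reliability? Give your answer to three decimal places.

0.824

R = Σ_{i=2}^{3} C(3,i) p^i (1−p)^{3−i} with p = 0.733
C(3,2)·0.733^2·0.267^1 = 0.43037
C(3,3)·0.733^3·0.267^0 = 0.39383
Sum = 0.824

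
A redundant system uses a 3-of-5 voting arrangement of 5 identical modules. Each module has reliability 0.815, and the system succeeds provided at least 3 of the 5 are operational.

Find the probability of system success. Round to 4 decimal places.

R = Σ_{i=3}^{5} C(5,i) p^i (1−p)^{5−i} with p = 0.815
C(5,3)·0.815^3·0.185^2 = 0.185275
C(5,4)·0.815^4·0.185^1 = 0.408105
C(5,5)·0.815^5·0.185^0 = 0.359574
Sum = 0.9530

0.9530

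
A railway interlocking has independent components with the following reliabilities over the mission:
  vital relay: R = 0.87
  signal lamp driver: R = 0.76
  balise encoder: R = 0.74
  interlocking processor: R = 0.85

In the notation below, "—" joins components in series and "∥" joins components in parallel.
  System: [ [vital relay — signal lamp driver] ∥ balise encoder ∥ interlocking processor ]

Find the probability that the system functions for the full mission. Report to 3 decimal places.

Series (vital relay and signal lamp driver): 0.87000 × 0.76000 = 0.66120
Parallel ([0.66120], balise encoder, and interlocking processor): 1 − (1 − 0.66120)(1 − 0.74000)(1 − 0.85000) = 0.987

0.987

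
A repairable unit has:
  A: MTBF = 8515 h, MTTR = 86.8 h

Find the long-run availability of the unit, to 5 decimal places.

0.98991

A(A) = MTBF/(MTBF+MTTR) = 8515/(8515+86.8) = 0.98991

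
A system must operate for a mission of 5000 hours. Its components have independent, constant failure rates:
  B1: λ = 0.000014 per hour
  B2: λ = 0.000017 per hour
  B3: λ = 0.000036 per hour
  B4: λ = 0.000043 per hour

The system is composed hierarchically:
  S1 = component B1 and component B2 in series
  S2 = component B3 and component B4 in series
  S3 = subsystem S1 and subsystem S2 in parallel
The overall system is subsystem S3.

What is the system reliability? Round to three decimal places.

R(B1) = exp(−0.000014 × 5000) = 0.93239
R(B2) = exp(−0.000017 × 5000) = 0.91851
R(B3) = exp(−0.000036 × 5000) = 0.83527
R(B4) = exp(−0.000043 × 5000) = 0.80654
Series (B1 and B2): 0.93239 × 0.91851 = 0.85641
Series (B3 and B4): 0.83527 × 0.80654 = 0.67368
Parallel ([0.85641] and [0.67368]): 1 − (1 − 0.85641)(1 − 0.67368) = 0.953

0.953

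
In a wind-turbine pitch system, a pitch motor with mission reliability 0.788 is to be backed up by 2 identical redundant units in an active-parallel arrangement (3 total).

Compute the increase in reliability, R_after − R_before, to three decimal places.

R_before = 0.788
R_after = 1 − (1 − 0.788)^3 = 0.990
ΔR = 0.990 − 0.788 = 0.202

0.202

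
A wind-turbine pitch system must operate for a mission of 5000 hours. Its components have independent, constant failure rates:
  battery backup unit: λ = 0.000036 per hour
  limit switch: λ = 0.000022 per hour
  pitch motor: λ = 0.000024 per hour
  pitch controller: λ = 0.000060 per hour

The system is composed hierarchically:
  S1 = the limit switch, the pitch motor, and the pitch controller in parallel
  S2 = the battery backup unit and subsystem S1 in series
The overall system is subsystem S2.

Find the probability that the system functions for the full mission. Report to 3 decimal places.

R(battery backup unit) = exp(−0.000036 × 5000) = 0.83527
R(limit switch) = exp(−0.000022 × 5000) = 0.89583
R(pitch motor) = exp(−0.000024 × 5000) = 0.88692
R(pitch controller) = exp(−0.000060 × 5000) = 0.74082
Parallel (limit switch, pitch motor, and pitch controller): 1 − (1 − 0.89583)(1 − 0.88692)(1 − 0.74082) = 0.99695
Series (battery backup unit and [0.99695]): 0.83527 × 0.99695 = 0.833

0.833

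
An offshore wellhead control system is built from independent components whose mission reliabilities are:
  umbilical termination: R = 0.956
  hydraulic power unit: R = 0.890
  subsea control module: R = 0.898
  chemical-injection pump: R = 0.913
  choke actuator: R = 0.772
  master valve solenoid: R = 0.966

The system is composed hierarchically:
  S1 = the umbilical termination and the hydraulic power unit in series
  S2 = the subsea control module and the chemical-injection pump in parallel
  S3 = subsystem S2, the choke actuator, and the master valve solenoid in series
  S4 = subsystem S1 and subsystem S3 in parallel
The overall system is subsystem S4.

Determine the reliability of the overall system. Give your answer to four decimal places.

0.9611

Series (umbilical termination and hydraulic power unit): 0.956000 × 0.890000 = 0.850840
Parallel (subsea control module and chemical-injection pump): 1 − (1 − 0.898000)(1 − 0.913000) = 0.991126
Series ([0.991126], choke actuator, and master valve solenoid): 0.991126 × 0.772000 × 0.966000 = 0.739134
Parallel ([0.850840] and [0.739134]): 1 − (1 − 0.850840)(1 − 0.739134) = 0.9611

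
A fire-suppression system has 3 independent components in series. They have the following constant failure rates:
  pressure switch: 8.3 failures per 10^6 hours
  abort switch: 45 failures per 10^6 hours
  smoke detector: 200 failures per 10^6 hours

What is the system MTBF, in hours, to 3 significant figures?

Series of exponential components: λ_sys = Σ λ_i
λ_sys = 0.0000083 + 0.000045 + 0.00020 = 2.5330e-04 /h
MTBF = 1 / λ_sys = 3950 h

3950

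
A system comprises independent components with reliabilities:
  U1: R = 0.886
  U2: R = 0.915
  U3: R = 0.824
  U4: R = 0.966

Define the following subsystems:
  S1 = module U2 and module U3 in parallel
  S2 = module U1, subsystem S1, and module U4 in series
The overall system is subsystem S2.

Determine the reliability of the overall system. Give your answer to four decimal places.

0.8431

Parallel (U2 and U3): 1 − (1 − 0.915000)(1 − 0.824000) = 0.985040
Series (U1, [0.985040], and U4): 0.886000 × 0.985040 × 0.966000 = 0.8431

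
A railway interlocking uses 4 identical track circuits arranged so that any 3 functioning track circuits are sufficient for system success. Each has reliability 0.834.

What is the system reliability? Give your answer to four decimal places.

R = Σ_{i=3}^{4} C(4,i) p^i (1−p)^{4−i} with p = 0.834
C(4,3)·0.834^3·0.166^1 = 0.385182
C(4,4)·0.834^4·0.166^0 = 0.483798
Sum = 0.8690

0.8690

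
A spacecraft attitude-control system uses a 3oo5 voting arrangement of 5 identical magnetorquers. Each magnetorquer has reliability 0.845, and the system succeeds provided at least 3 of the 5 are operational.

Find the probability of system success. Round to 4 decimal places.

R = Σ_{i=3}^{5} C(5,i) p^i (1−p)^{5−i} with p = 0.845
C(5,3)·0.845^3·0.155^2 = 0.144955
C(5,4)·0.845^4·0.155^1 = 0.395120
C(5,5)·0.845^5·0.155^0 = 0.430808
Sum = 0.9709

0.9709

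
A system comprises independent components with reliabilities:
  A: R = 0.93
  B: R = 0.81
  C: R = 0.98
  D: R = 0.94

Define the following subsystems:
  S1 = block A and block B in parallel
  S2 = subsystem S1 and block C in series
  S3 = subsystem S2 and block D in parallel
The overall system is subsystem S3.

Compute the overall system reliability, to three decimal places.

Parallel (A and B): 1 − (1 − 0.93000)(1 − 0.81000) = 0.98670
Series ([0.98670] and C): 0.98670 × 0.98000 = 0.96697
Parallel ([0.96697] and D): 1 − (1 − 0.96697)(1 − 0.94000) = 0.998

0.998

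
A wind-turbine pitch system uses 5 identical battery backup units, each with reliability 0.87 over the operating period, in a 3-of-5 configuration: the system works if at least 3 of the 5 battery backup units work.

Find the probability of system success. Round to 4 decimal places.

0.9821

R = Σ_{i=3}^{5} C(5,i) p^i (1−p)^{5−i} with p = 0.87
C(5,3)·0.87^3·0.13^2 = 0.111287
C(5,4)·0.87^4·0.13^1 = 0.372383
C(5,5)·0.87^5·0.13^0 = 0.498421
Sum = 0.9821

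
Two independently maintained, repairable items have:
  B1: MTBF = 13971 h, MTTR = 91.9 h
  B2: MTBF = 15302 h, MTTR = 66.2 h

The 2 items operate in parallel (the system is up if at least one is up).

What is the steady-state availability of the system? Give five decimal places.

0.99997

A(B1) = MTBF/(MTBF+MTTR) = 13971/(13971+91.9) = 0.993465
A(B2) = MTBF/(MTBF+MTTR) = 15302/(15302+66.2) = 0.995692
Parallel availability: 1 − (1 − 0.993465)(1 − 0.995692) = 0.99997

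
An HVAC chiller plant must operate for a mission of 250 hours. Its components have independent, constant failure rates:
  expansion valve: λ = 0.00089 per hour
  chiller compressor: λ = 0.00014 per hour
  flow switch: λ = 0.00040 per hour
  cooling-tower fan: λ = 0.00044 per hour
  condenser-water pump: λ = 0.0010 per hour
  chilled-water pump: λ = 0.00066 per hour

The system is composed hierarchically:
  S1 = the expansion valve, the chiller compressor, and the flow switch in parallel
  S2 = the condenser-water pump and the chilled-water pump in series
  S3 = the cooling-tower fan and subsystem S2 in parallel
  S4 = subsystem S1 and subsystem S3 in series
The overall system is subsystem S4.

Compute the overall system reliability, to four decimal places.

R(expansion valve) = exp(−0.00089 × 250) = 0.800515
R(chiller compressor) = exp(−0.00014 × 250) = 0.965605
R(flow switch) = exp(−0.00040 × 250) = 0.904837
R(cooling-tower fan) = exp(−0.00044 × 250) = 0.895834
R(condenser-water pump) = exp(−0.0010 × 250) = 0.778801
R(chilled-water pump) = exp(−0.00066 × 250) = 0.847894
Parallel (expansion valve, chiller compressor, and flow switch): 1 − (1 − 0.800515)(1 − 0.965605)(1 − 0.904837) = 0.999347
Series (condenser-water pump and chilled-water pump): 0.778801 × 0.847894 = 0.660341
Parallel (cooling-tower fan and [0.660341]): 1 − (1 − 0.895834)(1 − 0.660341) = 0.964619
Series ([0.999347] and [0.964619]): 0.999347 × 0.964619 = 0.9640

0.9640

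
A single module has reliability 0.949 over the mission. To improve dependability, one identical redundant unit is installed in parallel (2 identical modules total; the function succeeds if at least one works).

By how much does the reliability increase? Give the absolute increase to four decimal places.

0.0484

R_before = 0.949
R_after = 1 − (1 − 0.949)^2 = 0.9974
ΔR = 0.9974 − 0.949 = 0.0484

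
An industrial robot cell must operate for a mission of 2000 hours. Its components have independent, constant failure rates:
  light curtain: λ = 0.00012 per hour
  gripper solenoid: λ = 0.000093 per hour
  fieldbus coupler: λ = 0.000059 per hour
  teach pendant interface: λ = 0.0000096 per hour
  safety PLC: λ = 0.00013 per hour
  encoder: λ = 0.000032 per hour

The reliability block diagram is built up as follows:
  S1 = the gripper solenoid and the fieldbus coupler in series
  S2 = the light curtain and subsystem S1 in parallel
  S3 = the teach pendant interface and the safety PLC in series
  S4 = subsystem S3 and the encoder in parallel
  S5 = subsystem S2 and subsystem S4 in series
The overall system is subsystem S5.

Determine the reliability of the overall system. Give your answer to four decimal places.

0.9298

R(light curtain) = exp(−0.00012 × 2000) = 0.786628
R(gripper solenoid) = exp(−0.000093 × 2000) = 0.830274
R(fieldbus coupler) = exp(−0.000059 × 2000) = 0.888696
R(teach pendant interface) = exp(−0.0000096 × 2000) = 0.980983
R(safety PLC) = exp(−0.00013 × 2000) = 0.771052
R(encoder) = exp(−0.000032 × 2000) = 0.938005
Series (gripper solenoid and fieldbus coupler): 0.830274 × 0.888696 = 0.737861
Parallel (light curtain and [0.737861]): 1 − (1 − 0.786628)(1 − 0.737861) = 0.944067
Series (teach pendant interface and safety PLC): 0.980983 × 0.771052 = 0.756389
Parallel ([0.756389] and encoder): 1 − (1 − 0.756389)(1 − 0.938005) = 0.984897
Series ([0.944067] and [0.984897]): 0.944067 × 0.984897 = 0.9298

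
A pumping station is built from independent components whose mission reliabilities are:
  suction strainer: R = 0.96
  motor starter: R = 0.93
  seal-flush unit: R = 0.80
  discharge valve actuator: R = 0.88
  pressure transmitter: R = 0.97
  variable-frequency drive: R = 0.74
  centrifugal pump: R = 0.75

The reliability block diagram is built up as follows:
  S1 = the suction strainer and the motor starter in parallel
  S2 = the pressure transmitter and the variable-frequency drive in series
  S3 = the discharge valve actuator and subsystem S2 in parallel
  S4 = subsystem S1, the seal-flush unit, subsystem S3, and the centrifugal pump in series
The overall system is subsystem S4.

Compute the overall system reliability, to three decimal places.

0.578

Parallel (suction strainer and motor starter): 1 − (1 − 0.96000)(1 − 0.93000) = 0.99720
Series (pressure transmitter and variable-frequency drive): 0.97000 × 0.74000 = 0.71780
Parallel (discharge valve actuator and [0.71780]): 1 − (1 − 0.88000)(1 − 0.71780) = 0.96614
Series ([0.99720], seal-flush unit, [0.96614], and centrifugal pump): 0.99720 × 0.80000 × 0.96614 × 0.75000 = 0.578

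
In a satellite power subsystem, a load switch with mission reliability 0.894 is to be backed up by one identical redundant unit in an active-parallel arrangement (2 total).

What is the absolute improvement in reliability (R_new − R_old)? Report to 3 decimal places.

0.095

R_before = 0.894
R_after = 1 − (1 − 0.894)^2 = 0.989
ΔR = 0.989 − 0.894 = 0.095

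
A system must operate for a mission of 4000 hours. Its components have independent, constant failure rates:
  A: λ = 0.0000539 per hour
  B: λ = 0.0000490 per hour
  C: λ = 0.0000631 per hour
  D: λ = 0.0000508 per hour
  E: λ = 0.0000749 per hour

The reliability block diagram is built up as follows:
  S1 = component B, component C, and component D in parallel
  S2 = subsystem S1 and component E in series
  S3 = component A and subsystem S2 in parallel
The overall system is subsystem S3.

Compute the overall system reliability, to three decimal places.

0.949

R(A) = exp(−0.0000539 × 4000) = 0.80606
R(B) = exp(−0.0000490 × 4000) = 0.82201
R(C) = exp(−0.0000631 × 4000) = 0.77693
R(D) = exp(−0.0000508 × 4000) = 0.81612
R(E) = exp(−0.0000749 × 4000) = 0.74111
Parallel (B, C, and D): 1 − (1 − 0.82201)(1 − 0.77693)(1 − 0.81612) = 0.99270
Series ([0.99270] and E): 0.99270 × 0.74111 = 0.73570
Parallel (A and [0.73570]): 1 − (1 − 0.80606)(1 − 0.73570) = 0.949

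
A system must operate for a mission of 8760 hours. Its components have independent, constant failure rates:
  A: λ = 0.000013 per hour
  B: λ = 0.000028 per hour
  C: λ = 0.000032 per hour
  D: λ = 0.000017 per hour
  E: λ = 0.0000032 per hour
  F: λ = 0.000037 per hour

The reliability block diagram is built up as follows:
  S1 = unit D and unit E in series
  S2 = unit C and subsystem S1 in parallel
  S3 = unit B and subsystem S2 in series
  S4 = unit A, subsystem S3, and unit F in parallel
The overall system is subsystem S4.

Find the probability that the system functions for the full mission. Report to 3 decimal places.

0.993

R(A) = exp(−0.000013 × 8760) = 0.89237
R(B) = exp(−0.000028 × 8760) = 0.78249
R(C) = exp(−0.000032 × 8760) = 0.75554
R(D) = exp(−0.000017 × 8760) = 0.86164
R(E) = exp(−0.0000032 × 8760) = 0.97236
R(F) = exp(−0.000037 × 8760) = 0.72316
Series (D and E): 0.86164 × 0.97236 = 0.83782
Parallel (C and [0.83782]): 1 − (1 − 0.75554)(1 − 0.83782) = 0.96035
Series (B and [0.96035]): 0.78249 × 0.96035 = 0.75146
Parallel (A, [0.75146], and F): 1 − (1 − 0.89237)(1 − 0.75146)(1 − 0.72316) = 0.993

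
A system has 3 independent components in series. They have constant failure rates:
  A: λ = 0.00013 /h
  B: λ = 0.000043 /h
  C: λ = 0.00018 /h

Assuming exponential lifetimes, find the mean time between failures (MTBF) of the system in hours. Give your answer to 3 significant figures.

2830

Series of exponential components: λ_sys = Σ λ_i
λ_sys = 0.00013 + 0.000043 + 0.00018 = 3.5300e-04 /h
MTBF = 1 / λ_sys = 2830 h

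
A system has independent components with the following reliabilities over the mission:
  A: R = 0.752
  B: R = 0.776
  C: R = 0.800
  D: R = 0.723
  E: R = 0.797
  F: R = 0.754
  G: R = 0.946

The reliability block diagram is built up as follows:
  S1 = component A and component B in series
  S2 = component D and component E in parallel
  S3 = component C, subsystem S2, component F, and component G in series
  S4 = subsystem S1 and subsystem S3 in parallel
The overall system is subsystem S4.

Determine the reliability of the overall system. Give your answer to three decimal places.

Series (A and B): 0.75200 × 0.77600 = 0.58355
Parallel (D and E): 1 − (1 − 0.72300)(1 − 0.79700) = 0.94377
Series (C, [0.94377], F, and G): 0.80000 × 0.94377 × 0.75400 × 0.94600 = 0.53854
Parallel ([0.58355] and [0.53854]): 1 − (1 − 0.58355)(1 − 0.53854) = 0.808

0.808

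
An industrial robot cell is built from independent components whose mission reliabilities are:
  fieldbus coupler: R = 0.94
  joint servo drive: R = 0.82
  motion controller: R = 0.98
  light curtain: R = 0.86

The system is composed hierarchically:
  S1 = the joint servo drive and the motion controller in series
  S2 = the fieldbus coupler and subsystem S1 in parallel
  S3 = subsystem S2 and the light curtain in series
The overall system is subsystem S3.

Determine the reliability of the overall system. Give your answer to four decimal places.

Series (joint servo drive and motion controller): 0.820000 × 0.980000 = 0.803600
Parallel (fieldbus coupler and [0.803600]): 1 − (1 − 0.940000)(1 − 0.803600) = 0.988216
Series ([0.988216] and light curtain): 0.988216 × 0.860000 = 0.8499

0.8499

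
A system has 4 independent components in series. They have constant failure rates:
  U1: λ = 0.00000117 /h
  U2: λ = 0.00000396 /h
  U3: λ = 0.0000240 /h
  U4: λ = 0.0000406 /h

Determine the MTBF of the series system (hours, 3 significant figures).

Series of exponential components: λ_sys = Σ λ_i
λ_sys = 0.00000117 + 0.00000396 + 0.0000240 + 0.0000406 = 6.9730e-05 /h
MTBF = 1 / λ_sys = 14300 h

14300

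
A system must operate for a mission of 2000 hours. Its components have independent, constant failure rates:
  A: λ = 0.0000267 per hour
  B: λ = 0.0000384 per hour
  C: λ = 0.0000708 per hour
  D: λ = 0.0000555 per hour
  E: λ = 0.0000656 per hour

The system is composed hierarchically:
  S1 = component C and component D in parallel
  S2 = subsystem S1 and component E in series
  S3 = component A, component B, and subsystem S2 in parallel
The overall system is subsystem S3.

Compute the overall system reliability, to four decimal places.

0.9995

R(A) = exp(−0.0000267 × 2000) = 0.948001
R(B) = exp(−0.0000384 × 2000) = 0.926075
R(C) = exp(−0.0000708 × 2000) = 0.867968
R(D) = exp(−0.0000555 × 2000) = 0.894939
R(E) = exp(−0.0000656 × 2000) = 0.877042
Parallel (C and D): 1 − (1 − 0.867968)(1 − 0.894939) = 0.986129
Series ([0.986129] and E): 0.986129 × 0.877042 = 0.864877
Parallel (A, B, and [0.864877]): 1 − (1 − 0.948001)(1 − 0.926075)(1 − 0.864877) = 0.9995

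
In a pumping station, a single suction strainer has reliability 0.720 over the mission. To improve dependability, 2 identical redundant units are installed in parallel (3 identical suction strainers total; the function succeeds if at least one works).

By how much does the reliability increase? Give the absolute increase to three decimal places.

R_before = 0.720
R_after = 1 − (1 − 0.720)^3 = 0.978
ΔR = 0.978 − 0.720 = 0.258

0.258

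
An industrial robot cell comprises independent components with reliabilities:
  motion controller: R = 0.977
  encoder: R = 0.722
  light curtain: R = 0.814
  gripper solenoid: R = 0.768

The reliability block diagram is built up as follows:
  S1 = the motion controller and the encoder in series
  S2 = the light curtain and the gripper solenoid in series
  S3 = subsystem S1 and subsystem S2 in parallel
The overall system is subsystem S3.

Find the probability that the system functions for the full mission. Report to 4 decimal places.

0.8896

Series (motion controller and encoder): 0.977000 × 0.722000 = 0.705394
Series (light curtain and gripper solenoid): 0.814000 × 0.768000 = 0.625152
Parallel ([0.705394] and [0.625152]): 1 − (1 − 0.705394)(1 − 0.625152) = 0.8896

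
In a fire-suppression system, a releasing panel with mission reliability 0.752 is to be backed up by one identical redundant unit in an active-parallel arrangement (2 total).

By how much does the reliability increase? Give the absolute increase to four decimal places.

R_before = 0.752
R_after = 1 − (1 − 0.752)^2 = 0.9385
ΔR = 0.9385 − 0.752 = 0.1865

0.1865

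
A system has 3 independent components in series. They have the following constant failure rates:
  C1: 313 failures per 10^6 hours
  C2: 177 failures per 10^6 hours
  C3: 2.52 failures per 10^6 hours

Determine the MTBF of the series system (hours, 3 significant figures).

Series of exponential components: λ_sys = Σ λ_i
λ_sys = 0.000313 + 0.000177 + 0.00000252 = 4.9252e-04 /h
MTBF = 1 / λ_sys = 2030 h

2030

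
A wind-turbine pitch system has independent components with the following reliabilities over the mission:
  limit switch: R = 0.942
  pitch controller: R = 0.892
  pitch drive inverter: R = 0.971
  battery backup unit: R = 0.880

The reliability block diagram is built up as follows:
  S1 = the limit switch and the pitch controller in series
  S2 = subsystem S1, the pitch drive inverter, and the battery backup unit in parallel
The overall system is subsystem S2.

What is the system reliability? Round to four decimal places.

Series (limit switch and pitch controller): 0.942000 × 0.892000 = 0.840264
Parallel ([0.840264], pitch drive inverter, and battery backup unit): 1 − (1 − 0.840264)(1 − 0.971000)(1 − 0.880000) = 0.9994

0.9994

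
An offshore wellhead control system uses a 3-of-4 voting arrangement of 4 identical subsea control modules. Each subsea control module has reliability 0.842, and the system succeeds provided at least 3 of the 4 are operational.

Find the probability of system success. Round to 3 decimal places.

0.880

R = Σ_{i=3}^{4} C(4,i) p^i (1−p)^{4−i} with p = 0.842
C(4,3)·0.842^3·0.158^1 = 0.37727
C(4,4)·0.842^4·0.158^0 = 0.50263
Sum = 0.880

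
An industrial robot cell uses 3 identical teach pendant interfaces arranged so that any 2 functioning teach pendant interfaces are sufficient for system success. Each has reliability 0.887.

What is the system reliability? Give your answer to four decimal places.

0.9646

R = Σ_{i=2}^{3} C(3,i) p^i (1−p)^{3−i} with p = 0.887
C(3,2)·0.887^2·0.113^1 = 0.266715
C(3,3)·0.887^3·0.113^0 = 0.697864
Sum = 0.9646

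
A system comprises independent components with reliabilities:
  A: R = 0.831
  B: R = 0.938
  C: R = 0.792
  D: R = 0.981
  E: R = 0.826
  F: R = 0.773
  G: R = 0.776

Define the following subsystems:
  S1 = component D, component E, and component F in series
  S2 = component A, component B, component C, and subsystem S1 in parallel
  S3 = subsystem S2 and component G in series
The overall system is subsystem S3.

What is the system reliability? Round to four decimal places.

0.7754

Series (D, E, and F): 0.981000 × 0.826000 × 0.773000 = 0.626367
Parallel (A, B, C, and [0.626367]): 1 − (1 − 0.831000)(1 − 0.938000)(1 − 0.792000)(1 − 0.626367) = 0.999186
Series ([0.999186] and G): 0.999186 × 0.776000 = 0.7754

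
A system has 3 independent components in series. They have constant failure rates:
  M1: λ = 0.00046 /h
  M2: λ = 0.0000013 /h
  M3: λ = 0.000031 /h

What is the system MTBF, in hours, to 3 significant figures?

Series of exponential components: λ_sys = Σ λ_i
λ_sys = 0.00046 + 0.0000013 + 0.000031 = 4.9230e-04 /h
MTBF = 1 / λ_sys = 2030 h

2030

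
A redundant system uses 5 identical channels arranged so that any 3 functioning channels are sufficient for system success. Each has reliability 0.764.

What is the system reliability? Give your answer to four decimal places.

0.9107

R = Σ_{i=3}^{5} C(5,i) p^i (1−p)^{5−i} with p = 0.764
C(5,3)·0.764^3·0.236^2 = 0.248373
C(5,4)·0.764^4·0.236^1 = 0.402027
C(5,5)·0.764^5·0.236^0 = 0.260296
Sum = 0.9107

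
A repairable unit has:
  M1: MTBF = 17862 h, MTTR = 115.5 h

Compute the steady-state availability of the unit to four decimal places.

A(M1) = MTBF/(MTBF+MTTR) = 17862/(17862+115.5) = 0.9936

0.9936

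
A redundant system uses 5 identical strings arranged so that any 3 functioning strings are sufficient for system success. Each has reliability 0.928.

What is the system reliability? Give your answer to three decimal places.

0.997

R = Σ_{i=3}^{5} C(5,i) p^i (1−p)^{5−i} with p = 0.928
C(5,3)·0.928^3·0.072^2 = 0.04143
C(5,4)·0.928^4·0.072^1 = 0.26699
C(5,5)·0.928^5·0.072^0 = 0.68824
Sum = 0.997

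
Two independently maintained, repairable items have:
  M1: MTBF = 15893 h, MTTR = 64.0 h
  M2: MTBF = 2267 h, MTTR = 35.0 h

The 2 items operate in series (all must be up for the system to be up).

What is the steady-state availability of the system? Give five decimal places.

A(M1) = MTBF/(MTBF+MTTR) = 15893/(15893+64.0) = 0.995989
A(M2) = MTBF/(MTBF+MTTR) = 2267/(2267+35.0) = 0.984796
Series availability: 0.995989 × 0.984796 = 0.98085

0.98085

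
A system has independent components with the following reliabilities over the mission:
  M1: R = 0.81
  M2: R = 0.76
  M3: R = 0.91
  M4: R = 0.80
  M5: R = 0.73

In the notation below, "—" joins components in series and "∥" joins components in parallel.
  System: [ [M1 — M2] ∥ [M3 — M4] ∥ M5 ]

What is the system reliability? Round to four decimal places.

Series (M1 and M2): 0.810000 × 0.760000 = 0.615600
Series (M3 and M4): 0.910000 × 0.800000 = 0.728000
Parallel ([0.615600], [0.728000], and M5): 1 − (1 − 0.615600)(1 − 0.728000)(1 − 0.730000) = 0.9718

0.9718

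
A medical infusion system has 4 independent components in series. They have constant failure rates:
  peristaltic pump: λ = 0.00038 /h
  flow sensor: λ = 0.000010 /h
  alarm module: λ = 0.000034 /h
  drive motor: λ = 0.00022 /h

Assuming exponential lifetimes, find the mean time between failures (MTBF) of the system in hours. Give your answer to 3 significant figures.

Series of exponential components: λ_sys = Σ λ_i
λ_sys = 0.00038 + 0.000010 + 0.000034 + 0.00022 = 6.4400e-04 /h
MTBF = 1 / λ_sys = 1550 h

1550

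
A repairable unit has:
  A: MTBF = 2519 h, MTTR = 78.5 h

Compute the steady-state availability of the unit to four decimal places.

0.9698

A(A) = MTBF/(MTBF+MTTR) = 2519/(2519+78.5) = 0.9698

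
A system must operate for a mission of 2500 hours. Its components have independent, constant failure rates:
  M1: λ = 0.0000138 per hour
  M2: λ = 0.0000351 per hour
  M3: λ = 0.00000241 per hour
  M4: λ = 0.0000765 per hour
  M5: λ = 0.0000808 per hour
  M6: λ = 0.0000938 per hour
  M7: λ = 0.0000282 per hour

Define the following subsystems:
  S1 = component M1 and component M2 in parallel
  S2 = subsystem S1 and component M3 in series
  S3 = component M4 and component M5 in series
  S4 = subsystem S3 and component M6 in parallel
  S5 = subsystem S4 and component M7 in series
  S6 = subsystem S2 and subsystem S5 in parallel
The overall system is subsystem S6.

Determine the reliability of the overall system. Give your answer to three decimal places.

R(M1) = exp(−0.0000138 × 2500) = 0.96609
R(M2) = exp(−0.0000351 × 2500) = 0.91599
R(M3) = exp(−0.00000241 × 2500) = 0.99399
R(M4) = exp(−0.0000765 × 2500) = 0.82593
R(M5) = exp(−0.0000808 × 2500) = 0.81709
R(M6) = exp(−0.0000938 × 2500) = 0.79097
R(M7) = exp(−0.0000282 × 2500) = 0.93193
Parallel (M1 and M2): 1 − (1 − 0.96609)(1 − 0.91599) = 0.99715
Series ([0.99715] and M3): 0.99715 × 0.99399 = 0.99116
Series (M4 and M5): 0.82593 × 0.81709 = 0.67486
Parallel ([0.67486] and M6): 1 − (1 − 0.67486)(1 − 0.79097) = 0.93204
Series ([0.93204] and M7): 0.93204 × 0.93193 = 0.86860
Parallel ([0.99116] and [0.86860]): 1 − (1 − 0.99116)(1 − 0.86860) = 0.999

0.999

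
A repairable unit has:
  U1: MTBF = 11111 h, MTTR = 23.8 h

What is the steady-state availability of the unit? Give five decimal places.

0.99786

A(U1) = MTBF/(MTBF+MTTR) = 11111/(11111+23.8) = 0.99786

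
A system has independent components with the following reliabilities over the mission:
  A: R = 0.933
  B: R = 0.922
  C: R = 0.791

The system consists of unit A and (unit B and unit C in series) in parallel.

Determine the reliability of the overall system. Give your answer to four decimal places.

Series (B and C): 0.922000 × 0.791000 = 0.729302
Parallel (A and [0.729302]): 1 − (1 − 0.933000)(1 − 0.729302) = 0.9819

0.9819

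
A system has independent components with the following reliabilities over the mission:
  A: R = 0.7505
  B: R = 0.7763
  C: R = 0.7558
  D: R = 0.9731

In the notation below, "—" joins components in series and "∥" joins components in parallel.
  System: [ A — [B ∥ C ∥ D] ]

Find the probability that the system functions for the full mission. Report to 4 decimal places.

Parallel (B, C, and D): 1 − (1 − 0.776300)(1 − 0.755800)(1 − 0.973100) = 0.998531
Series (A and [0.998531]): 0.750500 × 0.998531 = 0.7494

0.7494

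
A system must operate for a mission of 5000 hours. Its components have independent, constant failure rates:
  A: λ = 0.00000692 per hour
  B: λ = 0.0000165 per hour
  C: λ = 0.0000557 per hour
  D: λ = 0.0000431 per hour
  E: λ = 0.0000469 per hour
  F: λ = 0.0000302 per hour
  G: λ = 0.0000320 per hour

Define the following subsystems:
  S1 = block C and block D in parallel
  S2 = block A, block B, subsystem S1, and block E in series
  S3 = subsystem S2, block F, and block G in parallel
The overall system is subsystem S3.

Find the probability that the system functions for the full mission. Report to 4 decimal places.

0.9932

R(A) = exp(−0.00000692 × 5000) = 0.965992
R(B) = exp(−0.0000165 × 5000) = 0.920811
R(C) = exp(−0.0000557 × 5000) = 0.756918
R(D) = exp(−0.0000431 × 5000) = 0.806138
R(E) = exp(−0.0000469 × 5000) = 0.790966
R(F) = exp(−0.0000302 × 5000) = 0.859848
R(G) = exp(−0.0000320 × 5000) = 0.852144
Parallel (C and D): 1 − (1 − 0.756918)(1 − 0.806138) = 0.952876
Series (A, B, [0.952876], and E): 0.965992 × 0.920811 × 0.952876 × 0.790966 = 0.670407
Parallel ([0.670407], F, and G): 1 − (1 − 0.670407)(1 − 0.859848)(1 − 0.852144) = 0.9932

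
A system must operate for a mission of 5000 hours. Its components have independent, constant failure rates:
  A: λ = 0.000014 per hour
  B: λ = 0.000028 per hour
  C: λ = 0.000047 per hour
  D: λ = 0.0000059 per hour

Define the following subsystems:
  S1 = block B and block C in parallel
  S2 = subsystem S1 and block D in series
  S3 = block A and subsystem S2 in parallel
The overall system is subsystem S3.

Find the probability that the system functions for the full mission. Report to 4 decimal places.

R(A) = exp(−0.000014 × 5000) = 0.932394
R(B) = exp(−0.000028 × 5000) = 0.869358
R(C) = exp(−0.000047 × 5000) = 0.790571
R(D) = exp(−0.0000059 × 5000) = 0.970931
Parallel (B and C): 1 − (1 − 0.869358)(1 − 0.790571) = 0.972640
Series ([0.972640] and D): 0.972640 × 0.970931 = 0.944366
Parallel (A and [0.944366]): 1 − (1 − 0.932394)(1 − 0.944366) = 0.9962

0.9962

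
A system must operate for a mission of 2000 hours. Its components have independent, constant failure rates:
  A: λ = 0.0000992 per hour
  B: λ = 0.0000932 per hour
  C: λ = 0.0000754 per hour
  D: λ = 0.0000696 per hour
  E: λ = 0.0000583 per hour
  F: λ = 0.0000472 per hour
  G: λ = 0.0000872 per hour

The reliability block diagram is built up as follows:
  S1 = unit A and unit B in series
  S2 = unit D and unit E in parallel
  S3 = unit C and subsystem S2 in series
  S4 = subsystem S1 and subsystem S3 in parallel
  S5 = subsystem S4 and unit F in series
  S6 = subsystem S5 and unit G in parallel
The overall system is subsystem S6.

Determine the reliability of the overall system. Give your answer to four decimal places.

R(A) = exp(−0.0000992 × 2000) = 0.820042
R(B) = exp(−0.0000932 × 2000) = 0.829942
R(C) = exp(−0.0000754 × 2000) = 0.860020
R(D) = exp(−0.0000696 × 2000) = 0.870054
R(E) = exp(−0.0000583 × 2000) = 0.889941
R(F) = exp(−0.0000472 × 2000) = 0.909919
R(G) = exp(−0.0000872 × 2000) = 0.839961
Series (A and B): 0.820042 × 0.829942 = 0.680587
Parallel (D and E): 1 − (1 − 0.870054)(1 − 0.889941) = 0.985698
Series (C and [0.985698]): 0.860020 × 0.985698 = 0.847720
Parallel ([0.680587] and [0.847720]): 1 − (1 − 0.680587)(1 − 0.847720) = 0.951360
Series ([0.951360] and F): 0.951360 × 0.909919 = 0.865661
Parallel ([0.865661] and G): 1 − (1 − 0.865661)(1 − 0.839961) = 0.9785

0.9785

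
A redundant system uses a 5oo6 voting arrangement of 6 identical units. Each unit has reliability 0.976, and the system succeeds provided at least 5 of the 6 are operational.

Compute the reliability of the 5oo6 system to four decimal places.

R = Σ_{i=5}^{6} C(6,i) p^i (1−p)^{6−i} with p = 0.976
C(6,5)·0.976^5·0.024^1 = 0.127530
C(6,6)·0.976^6·0.024^0 = 0.864368
Sum = 0.9919

0.9919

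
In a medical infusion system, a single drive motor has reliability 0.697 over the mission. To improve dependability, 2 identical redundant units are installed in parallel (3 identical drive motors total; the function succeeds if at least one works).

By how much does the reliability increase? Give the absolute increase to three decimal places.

0.275

R_before = 0.697
R_after = 1 − (1 − 0.697)^3 = 0.972
ΔR = 0.972 − 0.697 = 0.275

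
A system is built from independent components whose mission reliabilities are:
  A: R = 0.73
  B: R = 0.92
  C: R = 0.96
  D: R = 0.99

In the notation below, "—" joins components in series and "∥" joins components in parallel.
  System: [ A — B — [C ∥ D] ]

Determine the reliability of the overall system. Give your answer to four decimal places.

0.6713

Parallel (C and D): 1 − (1 − 0.960000)(1 − 0.990000) = 0.999600
Series (A, B, and [0.999600]): 0.730000 × 0.920000 × 0.999600 = 0.6713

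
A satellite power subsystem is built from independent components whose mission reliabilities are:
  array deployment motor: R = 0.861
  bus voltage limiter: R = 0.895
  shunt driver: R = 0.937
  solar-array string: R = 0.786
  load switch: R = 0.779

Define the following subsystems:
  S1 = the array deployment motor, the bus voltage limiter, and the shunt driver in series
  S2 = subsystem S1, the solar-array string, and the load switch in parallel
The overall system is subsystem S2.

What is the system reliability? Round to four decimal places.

0.9869

Series (array deployment motor, bus voltage limiter, and shunt driver): 0.861000 × 0.895000 × 0.937000 = 0.722048
Parallel ([0.722048], solar-array string, and load switch): 1 − (1 − 0.722048)(1 − 0.786000)(1 − 0.779000) = 0.9869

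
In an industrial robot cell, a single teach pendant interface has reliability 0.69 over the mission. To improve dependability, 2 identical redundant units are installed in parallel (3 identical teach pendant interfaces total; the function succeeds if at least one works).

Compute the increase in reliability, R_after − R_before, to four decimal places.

0.2802

R_before = 0.69
R_after = 1 − (1 − 0.69)^3 = 0.9702
ΔR = 0.9702 − 0.69 = 0.2802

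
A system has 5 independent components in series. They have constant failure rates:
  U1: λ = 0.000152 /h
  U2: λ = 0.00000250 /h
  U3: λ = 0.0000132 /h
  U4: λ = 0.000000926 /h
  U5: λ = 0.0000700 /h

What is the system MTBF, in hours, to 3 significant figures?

4190

Series of exponential components: λ_sys = Σ λ_i
λ_sys = 0.000152 + 0.00000250 + 0.0000132 + 0.000000926 + 0.0000700 = 2.3863e-04 /h
MTBF = 1 / λ_sys = 4190 h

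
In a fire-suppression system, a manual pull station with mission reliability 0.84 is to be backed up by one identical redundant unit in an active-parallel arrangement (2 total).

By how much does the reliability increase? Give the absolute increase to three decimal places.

R_before = 0.84
R_after = 1 − (1 − 0.84)^2 = 0.974
ΔR = 0.974 − 0.84 = 0.134

0.134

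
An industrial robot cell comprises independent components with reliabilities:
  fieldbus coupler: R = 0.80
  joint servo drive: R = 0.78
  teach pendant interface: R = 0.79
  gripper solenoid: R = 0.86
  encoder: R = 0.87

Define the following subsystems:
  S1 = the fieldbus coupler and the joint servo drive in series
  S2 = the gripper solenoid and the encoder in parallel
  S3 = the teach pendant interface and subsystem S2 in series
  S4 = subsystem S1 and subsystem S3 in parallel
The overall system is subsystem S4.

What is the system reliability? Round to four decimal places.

Series (fieldbus coupler and joint servo drive): 0.800000 × 0.780000 = 0.624000
Parallel (gripper solenoid and encoder): 1 − (1 − 0.860000)(1 − 0.870000) = 0.981800
Series (teach pendant interface and [0.981800]): 0.790000 × 0.981800 = 0.775622
Parallel ([0.624000] and [0.775622]): 1 − (1 − 0.624000)(1 − 0.775622) = 0.9156

0.9156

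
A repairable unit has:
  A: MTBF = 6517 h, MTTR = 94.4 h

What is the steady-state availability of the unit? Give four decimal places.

0.9857

A(A) = MTBF/(MTBF+MTTR) = 6517/(6517+94.4) = 0.9857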